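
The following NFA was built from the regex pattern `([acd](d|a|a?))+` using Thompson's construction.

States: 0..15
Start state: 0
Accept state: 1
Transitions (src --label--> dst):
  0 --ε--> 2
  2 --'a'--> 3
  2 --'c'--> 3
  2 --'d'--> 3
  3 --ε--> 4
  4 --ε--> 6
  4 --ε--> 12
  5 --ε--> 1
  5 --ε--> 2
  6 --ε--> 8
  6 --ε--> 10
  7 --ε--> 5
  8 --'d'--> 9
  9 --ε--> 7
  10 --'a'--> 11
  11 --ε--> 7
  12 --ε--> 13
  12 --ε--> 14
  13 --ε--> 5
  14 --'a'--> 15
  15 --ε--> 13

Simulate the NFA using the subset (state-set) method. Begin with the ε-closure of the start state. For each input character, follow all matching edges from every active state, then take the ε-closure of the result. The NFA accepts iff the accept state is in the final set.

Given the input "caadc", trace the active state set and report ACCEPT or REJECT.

Answer: ACCEPT

Trace:
start: ε-closure({0}) = {0,2}
'c' @ 1: {1,2,3,4,5,6,8,10,12,13,14}  (accept∈set)
'a' @ 2: {1,2,3,4,5,6,7,8,10,11,12,13,14,15}  (accept∈set)
'a' @ 3: {1,2,3,4,5,6,7,8,10,11,12,13,14,15}  (accept∈set)
'd' @ 4: {1,2,3,4,5,6,7,8,9,10,12,13,14}  (accept∈set)
'c' @ 5: {1,2,3,4,5,6,8,10,12,13,14}  (accept∈set)
end set {1,2,3,4,5,6,8,10,12,13,14} — state 1 in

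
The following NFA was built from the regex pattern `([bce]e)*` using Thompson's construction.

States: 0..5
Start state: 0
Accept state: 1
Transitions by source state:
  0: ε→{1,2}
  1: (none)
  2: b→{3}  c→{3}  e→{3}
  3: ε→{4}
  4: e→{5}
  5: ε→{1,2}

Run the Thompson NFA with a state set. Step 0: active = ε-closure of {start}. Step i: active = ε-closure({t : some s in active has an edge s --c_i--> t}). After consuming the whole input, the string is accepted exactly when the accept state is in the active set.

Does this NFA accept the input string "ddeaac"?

initial (ε-close {0}): {0,1,2}
'd' @ 1: {}  — state set empty
rest 'deaac' ignored (set empty)
after full input: {}  (accept=1 not in)

Answer: REJECT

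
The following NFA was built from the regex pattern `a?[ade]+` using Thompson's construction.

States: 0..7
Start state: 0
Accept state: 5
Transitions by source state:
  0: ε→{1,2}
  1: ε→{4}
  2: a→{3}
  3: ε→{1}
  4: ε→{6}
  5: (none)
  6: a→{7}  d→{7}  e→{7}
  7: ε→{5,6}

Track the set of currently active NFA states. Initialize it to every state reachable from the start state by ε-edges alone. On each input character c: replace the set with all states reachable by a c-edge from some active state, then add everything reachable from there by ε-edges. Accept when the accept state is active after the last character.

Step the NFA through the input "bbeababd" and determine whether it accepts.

Answer: REJECT

Steps:
initial (ε-close {0}): {0,1,2,4,6}
'b' @ 1: {}  — state set empty
rest 'beababd' ignored (set empty)
end set {} — state 5 not in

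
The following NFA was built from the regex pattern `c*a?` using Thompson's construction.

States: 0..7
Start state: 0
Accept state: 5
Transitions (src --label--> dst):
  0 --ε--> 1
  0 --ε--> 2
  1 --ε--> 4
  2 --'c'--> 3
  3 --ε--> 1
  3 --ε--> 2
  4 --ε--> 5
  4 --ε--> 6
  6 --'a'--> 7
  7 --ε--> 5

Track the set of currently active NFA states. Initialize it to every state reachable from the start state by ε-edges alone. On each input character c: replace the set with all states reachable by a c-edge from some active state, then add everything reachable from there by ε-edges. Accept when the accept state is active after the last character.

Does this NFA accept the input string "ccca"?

Answer: ACCEPT

Derivation:
initial (ε-close {0}): {0,1,2,4,5,6}
'c' @ 1: {1,2,3,4,5,6}  ✓accept
'c' @ 2: {1,2,3,4,5,6}  ✓accept
'c' @ 3: {1,2,3,4,5,6}  ✓accept
'a' @ 4: {5,7}  ✓accept
after full input: {5,7}  (accept=5 in)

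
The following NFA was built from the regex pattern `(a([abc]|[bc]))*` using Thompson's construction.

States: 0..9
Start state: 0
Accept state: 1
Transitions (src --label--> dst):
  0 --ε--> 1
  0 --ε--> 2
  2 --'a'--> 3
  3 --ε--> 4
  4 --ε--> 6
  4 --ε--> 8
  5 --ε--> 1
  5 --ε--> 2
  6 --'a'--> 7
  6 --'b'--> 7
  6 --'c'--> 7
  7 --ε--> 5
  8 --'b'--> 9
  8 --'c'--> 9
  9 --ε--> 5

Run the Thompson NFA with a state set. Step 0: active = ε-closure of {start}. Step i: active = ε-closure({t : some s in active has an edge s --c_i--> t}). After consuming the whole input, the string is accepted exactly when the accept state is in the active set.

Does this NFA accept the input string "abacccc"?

Answer: REJECT

Steps:
S₀ = ε-closure({0}) = {0,1,2}
'a' @ 1: {3,4,6,8}
'b' @ 2: {1,2,5,7,9}  (accept∈set)
'a' @ 3: {3,4,6,8}
'c' @ 4: {1,2,5,7,9}  (accept∈set)
'c' @ 5: {}  — state set empty
rest 'cc' ignored (set empty)
after full input: {}  (accept=1 not in)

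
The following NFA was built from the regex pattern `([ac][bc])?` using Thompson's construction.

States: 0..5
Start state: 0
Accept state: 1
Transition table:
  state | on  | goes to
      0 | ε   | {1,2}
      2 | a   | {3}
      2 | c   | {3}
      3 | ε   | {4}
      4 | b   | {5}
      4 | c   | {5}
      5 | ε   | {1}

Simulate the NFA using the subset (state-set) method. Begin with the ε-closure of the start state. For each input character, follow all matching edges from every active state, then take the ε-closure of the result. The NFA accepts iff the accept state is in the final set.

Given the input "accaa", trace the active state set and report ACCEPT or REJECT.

Answer: REJECT

Trace:
initial (ε-close {0}): {0,1,2}
'a' @ 1: {3,4}
'c' @ 2: {1,5}  [accepting]
'c' @ 3: {}  — state set empty
rest 'aa' ignored (set empty)
after full input: {}  (accept=1 not in)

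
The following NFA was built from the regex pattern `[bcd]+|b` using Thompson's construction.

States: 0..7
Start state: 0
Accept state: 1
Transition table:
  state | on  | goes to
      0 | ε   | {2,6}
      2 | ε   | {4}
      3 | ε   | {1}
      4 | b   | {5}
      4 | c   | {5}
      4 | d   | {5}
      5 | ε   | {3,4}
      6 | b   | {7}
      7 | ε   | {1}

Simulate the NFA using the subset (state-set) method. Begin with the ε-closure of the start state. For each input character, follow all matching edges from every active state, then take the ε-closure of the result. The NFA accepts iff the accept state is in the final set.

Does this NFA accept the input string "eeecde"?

start: ε-closure({0}) = {0,2,4,6}
'e' @ 1: {}  — state set empty
rest 'eecde' ignored (set empty)
end set {} — state 1 not in

Answer: REJECT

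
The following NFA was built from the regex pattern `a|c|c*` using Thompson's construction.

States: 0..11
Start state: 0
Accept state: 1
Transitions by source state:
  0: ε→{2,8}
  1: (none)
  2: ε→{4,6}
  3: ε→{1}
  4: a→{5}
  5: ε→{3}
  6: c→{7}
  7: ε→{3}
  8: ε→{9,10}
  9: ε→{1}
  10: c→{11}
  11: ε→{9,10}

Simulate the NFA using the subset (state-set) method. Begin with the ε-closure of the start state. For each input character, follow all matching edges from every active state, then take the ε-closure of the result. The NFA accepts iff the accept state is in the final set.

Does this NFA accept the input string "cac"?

S₀ = ε-closure({0}) = {0,1,2,4,6,8,9,10}
'c' @ 1: {1,3,7,9,10,11}  ✓accept
'a' @ 2: {}  — no active states
rest 'c' ignored (set empty)
final: {}; accept 1 not in set

Answer: REJECT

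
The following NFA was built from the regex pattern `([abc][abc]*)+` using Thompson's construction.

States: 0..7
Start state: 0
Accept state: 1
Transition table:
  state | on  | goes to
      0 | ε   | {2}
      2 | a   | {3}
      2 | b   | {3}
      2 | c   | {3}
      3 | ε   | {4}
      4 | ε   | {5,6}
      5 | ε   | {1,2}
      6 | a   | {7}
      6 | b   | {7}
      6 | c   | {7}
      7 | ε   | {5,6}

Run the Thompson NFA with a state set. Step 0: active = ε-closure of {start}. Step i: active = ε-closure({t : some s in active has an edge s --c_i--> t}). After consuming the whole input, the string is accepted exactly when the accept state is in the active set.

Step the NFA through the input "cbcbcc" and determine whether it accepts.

S₀ = ε-closure({0}) = {0,2}
'c' @ 1: {1,2,3,4,5,6}  ✓accept
'b' @ 2: {1,2,3,4,5,6,7}  ✓accept
'c' @ 3: {1,2,3,4,5,6,7}  ✓accept
'b' @ 4: {1,2,3,4,5,6,7}  ✓accept
'c' @ 5: {1,2,3,4,5,6,7}  ✓accept
'c' @ 6: {1,2,3,4,5,6,7}  ✓accept
end set {1,2,3,4,5,6,7} — state 1 in

Answer: ACCEPT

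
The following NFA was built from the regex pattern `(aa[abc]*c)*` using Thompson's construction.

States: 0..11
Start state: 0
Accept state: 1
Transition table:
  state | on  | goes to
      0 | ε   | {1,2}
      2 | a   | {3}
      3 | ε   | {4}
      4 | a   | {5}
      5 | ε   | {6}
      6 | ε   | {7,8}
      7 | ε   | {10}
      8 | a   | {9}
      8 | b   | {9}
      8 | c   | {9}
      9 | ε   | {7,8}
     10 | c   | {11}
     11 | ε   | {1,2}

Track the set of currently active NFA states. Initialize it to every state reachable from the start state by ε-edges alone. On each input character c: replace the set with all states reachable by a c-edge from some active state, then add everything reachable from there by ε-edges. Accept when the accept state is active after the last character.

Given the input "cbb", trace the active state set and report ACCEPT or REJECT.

S₀ = ε-closure({0}) = {0,1,2}
'c' @ 1: {}  — dead — no transitions
rest 'bb' ignored (set empty)
after full input: {}  (accept=1 not in)

Answer: REJECT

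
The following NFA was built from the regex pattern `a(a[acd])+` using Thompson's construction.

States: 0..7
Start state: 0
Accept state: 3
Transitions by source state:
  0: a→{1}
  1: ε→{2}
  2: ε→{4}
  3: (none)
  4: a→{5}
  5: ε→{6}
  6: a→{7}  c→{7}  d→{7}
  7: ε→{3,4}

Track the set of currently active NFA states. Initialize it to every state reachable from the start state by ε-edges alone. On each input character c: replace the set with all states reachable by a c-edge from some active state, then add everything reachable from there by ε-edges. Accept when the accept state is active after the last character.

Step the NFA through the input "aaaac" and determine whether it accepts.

start: ε-closure({0}) = {0}
'a' @ 1: {1,2,4}
'a' @ 2: {5,6}
'a' @ 3: {3,4,7}  (accept∈set)
'a' @ 4: {5,6}
'c' @ 5: {3,4,7}  (accept∈set)
after full input: {3,4,7}  (accept=3 in)

Answer: ACCEPT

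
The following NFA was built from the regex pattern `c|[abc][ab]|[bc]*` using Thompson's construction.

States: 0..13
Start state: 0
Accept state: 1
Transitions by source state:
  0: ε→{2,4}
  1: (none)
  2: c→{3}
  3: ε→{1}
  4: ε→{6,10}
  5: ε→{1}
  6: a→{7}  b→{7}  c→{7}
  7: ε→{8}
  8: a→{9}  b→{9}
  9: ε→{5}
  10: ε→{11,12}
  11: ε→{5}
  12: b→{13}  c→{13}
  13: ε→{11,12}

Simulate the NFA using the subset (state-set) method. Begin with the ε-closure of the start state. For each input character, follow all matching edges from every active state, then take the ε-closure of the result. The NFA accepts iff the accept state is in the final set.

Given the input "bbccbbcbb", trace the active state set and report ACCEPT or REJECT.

initial (ε-close {0}): {0,1,2,4,5,6,10,11,12}
'b' @ 1: {1,5,7,8,11,12,13}  [accepting]
'b' @ 2: {1,5,9,11,12,13}  [accepting]
'c' @ 3: {1,5,11,12,13}  [accepting]
'c' @ 4: {1,5,11,12,13}  [accepting]
'b' @ 5: {1,5,11,12,13}  [accepting]
'b' @ 6: {1,5,11,12,13}  [accepting]
'c' @ 7: {1,5,11,12,13}  [accepting]
'b' @ 8: {1,5,11,12,13}  [accepting]
'b' @ 9: {1,5,11,12,13}  [accepting]
after full input: {1,5,11,12,13}  (accept=1 in)

Answer: ACCEPT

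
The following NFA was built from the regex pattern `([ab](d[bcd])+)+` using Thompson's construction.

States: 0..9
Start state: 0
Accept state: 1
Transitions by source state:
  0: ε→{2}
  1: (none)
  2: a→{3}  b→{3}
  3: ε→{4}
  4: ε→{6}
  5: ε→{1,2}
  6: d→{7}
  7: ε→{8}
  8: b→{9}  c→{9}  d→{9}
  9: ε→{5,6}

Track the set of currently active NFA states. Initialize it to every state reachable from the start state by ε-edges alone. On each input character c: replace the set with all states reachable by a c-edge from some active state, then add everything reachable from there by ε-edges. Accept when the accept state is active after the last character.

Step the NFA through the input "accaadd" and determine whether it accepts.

Answer: REJECT

Steps:
start: ε-closure({0}) = {0,2}
'a' @ 1: {3,4,6}
'c' @ 2: {}  — state set empty
rest 'caadd' ignored (set empty)
end set {} — state 1 not in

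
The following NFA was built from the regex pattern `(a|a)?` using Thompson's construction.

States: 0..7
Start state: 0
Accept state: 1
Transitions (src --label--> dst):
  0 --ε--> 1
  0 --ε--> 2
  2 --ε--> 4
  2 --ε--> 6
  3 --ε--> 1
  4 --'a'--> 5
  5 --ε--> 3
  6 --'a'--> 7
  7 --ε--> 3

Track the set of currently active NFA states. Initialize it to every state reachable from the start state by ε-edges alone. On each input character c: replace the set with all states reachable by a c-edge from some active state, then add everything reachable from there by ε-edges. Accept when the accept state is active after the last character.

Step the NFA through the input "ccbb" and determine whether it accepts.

Answer: REJECT

Derivation:
start: ε-closure({0}) = {0,1,2,4,6}
'c' @ 1: {}  — dead — no transitions
rest 'cbb' ignored (set empty)
final: {}; accept 1 not in set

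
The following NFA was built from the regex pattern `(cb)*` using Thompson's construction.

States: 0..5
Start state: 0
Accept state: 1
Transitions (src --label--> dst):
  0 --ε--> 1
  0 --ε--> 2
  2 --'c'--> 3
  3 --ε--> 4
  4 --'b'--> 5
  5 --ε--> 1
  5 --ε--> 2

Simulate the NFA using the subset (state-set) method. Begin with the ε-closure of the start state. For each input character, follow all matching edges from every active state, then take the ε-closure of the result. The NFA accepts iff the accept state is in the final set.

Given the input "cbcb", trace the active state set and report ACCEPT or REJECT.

initial (ε-close {0}): {0,1,2}
'c' @ 1: {3,4}
'b' @ 2: {1,2,5}  [accepting]
'c' @ 3: {3,4}
'b' @ 4: {1,2,5}  [accepting]
end set {1,2,5} — state 1 in

Answer: ACCEPT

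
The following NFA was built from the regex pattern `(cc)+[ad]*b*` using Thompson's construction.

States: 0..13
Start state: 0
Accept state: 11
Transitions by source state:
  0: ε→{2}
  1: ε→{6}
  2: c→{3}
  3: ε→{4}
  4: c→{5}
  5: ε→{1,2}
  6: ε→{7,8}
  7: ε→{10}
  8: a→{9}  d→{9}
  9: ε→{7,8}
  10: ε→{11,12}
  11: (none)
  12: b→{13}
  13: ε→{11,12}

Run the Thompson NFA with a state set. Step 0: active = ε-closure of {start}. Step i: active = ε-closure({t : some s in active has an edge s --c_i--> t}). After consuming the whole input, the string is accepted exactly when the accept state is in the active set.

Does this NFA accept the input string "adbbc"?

Answer: REJECT

Trace:
initial (ε-close {0}): {0,2}
'a' @ 1: {}  — no active states
rest 'dbbc' ignored (set empty)
end set {} — state 11 not in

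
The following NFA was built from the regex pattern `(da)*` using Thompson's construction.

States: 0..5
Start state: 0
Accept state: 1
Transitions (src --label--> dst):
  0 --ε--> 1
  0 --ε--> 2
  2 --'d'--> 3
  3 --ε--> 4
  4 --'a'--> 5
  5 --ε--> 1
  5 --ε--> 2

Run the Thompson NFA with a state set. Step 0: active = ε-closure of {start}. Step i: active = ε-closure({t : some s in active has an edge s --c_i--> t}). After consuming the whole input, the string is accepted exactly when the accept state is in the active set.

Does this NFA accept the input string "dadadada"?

S₀ = ε-closure({0}) = {0,1,2}
'd' @ 1: {3,4}
'a' @ 2: {1,2,5}  [accepting]
'd' @ 3: {3,4}
'a' @ 4: {1,2,5}  [accepting]
'd' @ 5: {3,4}
'a' @ 6: {1,2,5}  [accepting]
'd' @ 7: {3,4}
'a' @ 8: {1,2,5}  [accepting]
end set {1,2,5} — state 1 in

Answer: ACCEPT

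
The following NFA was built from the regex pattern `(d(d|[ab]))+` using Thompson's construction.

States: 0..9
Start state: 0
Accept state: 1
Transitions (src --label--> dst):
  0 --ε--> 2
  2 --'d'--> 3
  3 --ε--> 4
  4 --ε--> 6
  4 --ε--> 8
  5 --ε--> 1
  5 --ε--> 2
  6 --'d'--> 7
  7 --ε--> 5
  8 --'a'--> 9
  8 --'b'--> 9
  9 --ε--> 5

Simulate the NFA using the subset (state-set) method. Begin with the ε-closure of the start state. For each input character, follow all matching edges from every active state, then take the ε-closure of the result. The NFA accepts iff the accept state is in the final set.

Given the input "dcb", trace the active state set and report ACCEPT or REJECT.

S₀ = ε-closure({0}) = {0,2}
'd' @ 1: {3,4,6,8}
'c' @ 2: {}  — state set empty
rest 'b' ignored (set empty)
after full input: {}  (accept=1 not in)

Answer: REJECT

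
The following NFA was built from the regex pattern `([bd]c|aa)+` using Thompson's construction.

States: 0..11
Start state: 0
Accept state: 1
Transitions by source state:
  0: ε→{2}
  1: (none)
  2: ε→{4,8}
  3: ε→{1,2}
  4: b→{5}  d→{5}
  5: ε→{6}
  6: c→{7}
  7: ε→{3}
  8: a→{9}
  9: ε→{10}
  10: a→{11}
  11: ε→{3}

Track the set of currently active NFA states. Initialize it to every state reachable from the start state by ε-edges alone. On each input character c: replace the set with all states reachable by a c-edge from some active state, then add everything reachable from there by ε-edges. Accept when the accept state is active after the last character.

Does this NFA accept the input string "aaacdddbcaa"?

Answer: REJECT

Derivation:
S₀ = ε-closure({0}) = {0,2,4,8}
'a' @ 1: {9,10}
'a' @ 2: {1,2,3,4,8,11}  ✓accept
'a' @ 3: {9,10}
'c' @ 4: {}  — no active states
rest 'dddbcaa' ignored (set empty)
after full input: {}  (accept=1 not in)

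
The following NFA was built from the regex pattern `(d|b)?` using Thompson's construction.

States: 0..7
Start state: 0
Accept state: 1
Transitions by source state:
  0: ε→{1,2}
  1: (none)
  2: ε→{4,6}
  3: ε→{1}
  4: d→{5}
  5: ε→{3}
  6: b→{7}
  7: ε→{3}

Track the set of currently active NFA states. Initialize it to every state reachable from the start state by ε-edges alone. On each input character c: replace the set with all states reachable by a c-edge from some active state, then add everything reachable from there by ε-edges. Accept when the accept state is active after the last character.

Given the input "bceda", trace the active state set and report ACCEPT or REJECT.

initial (ε-close {0}): {0,1,2,4,6}
'b' @ 1: {1,3,7}  [accepting]
'c' @ 2: {}  — dead — no transitions
rest 'eda' ignored (set empty)
end set {} — state 1 not in

Answer: REJECT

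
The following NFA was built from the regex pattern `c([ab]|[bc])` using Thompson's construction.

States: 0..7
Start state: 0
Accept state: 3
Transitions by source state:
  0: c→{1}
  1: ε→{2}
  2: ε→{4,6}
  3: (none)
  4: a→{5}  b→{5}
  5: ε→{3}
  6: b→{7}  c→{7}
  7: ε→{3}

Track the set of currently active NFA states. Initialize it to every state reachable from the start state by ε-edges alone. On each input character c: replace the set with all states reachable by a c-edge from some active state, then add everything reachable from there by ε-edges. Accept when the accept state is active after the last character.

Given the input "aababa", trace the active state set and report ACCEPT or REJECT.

Answer: REJECT

Derivation:
start: ε-closure({0}) = {0}
'a' @ 1: {}  — no active states
rest 'ababa' ignored (set empty)
end set {} — state 3 not in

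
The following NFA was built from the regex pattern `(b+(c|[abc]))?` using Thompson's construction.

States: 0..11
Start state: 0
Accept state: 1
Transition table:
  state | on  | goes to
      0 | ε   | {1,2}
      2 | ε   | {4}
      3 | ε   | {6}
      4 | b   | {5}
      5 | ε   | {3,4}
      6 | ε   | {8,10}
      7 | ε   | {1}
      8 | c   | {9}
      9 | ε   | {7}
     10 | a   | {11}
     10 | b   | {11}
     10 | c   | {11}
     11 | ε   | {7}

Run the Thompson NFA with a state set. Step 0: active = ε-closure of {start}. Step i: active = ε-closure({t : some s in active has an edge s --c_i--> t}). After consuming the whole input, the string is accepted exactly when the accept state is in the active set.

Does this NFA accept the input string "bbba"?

start: ε-closure({0}) = {0,1,2,4}
'b' @ 1: {3,4,5,6,8,10}
'b' @ 2: {1,3,4,5,6,7,8,10,11}  ✓accept
'b' @ 3: {1,3,4,5,6,7,8,10,11}  ✓accept
'a' @ 4: {1,7,11}  ✓accept
after full input: {1,7,11}  (accept=1 in)

Answer: ACCEPT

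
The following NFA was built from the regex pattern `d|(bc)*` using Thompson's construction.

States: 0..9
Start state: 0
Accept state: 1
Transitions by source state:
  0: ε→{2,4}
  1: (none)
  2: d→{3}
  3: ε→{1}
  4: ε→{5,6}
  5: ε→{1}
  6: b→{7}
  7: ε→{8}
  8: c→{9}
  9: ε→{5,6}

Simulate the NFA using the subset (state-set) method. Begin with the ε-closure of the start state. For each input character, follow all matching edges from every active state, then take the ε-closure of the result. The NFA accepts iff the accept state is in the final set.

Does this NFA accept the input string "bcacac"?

S₀ = ε-closure({0}) = {0,1,2,4,5,6}
'b' @ 1: {7,8}
'c' @ 2: {1,5,6,9}  ✓accept
'a' @ 3: {}  — state set empty
rest 'cac' ignored (set empty)
end set {} — state 1 not in

Answer: REJECT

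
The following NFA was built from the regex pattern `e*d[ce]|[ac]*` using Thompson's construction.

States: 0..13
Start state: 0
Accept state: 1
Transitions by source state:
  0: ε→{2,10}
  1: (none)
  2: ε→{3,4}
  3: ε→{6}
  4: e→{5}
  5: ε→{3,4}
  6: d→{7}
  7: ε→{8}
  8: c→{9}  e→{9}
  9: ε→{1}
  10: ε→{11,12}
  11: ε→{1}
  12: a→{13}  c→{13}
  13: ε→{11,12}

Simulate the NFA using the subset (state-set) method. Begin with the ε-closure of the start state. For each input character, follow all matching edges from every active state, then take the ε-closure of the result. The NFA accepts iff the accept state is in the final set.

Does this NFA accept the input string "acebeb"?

Answer: REJECT

Trace:
start: ε-closure({0}) = {0,1,2,3,4,6,10,11,12}
'a' @ 1: {1,11,12,13}  ✓accept
'c' @ 2: {1,11,12,13}  ✓accept
'e' @ 3: {}  — no active states
rest 'beb' ignored (set empty)
end set {} — state 1 not in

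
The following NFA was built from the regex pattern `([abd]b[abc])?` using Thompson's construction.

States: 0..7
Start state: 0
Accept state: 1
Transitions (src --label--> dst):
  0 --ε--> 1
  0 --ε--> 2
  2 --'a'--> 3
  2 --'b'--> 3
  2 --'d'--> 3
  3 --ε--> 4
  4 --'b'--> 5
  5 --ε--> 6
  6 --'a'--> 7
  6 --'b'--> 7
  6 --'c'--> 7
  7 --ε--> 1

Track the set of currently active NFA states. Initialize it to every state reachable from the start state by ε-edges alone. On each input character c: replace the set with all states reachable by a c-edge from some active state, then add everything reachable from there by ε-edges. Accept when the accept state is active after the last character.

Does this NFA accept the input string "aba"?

Answer: ACCEPT

Trace:
S₀ = ε-closure({0}) = {0,1,2}
'a' @ 1: {3,4}
'b' @ 2: {5,6}
'a' @ 3: {1,7}  [accepting]
final: {1,7}; accept 1 in set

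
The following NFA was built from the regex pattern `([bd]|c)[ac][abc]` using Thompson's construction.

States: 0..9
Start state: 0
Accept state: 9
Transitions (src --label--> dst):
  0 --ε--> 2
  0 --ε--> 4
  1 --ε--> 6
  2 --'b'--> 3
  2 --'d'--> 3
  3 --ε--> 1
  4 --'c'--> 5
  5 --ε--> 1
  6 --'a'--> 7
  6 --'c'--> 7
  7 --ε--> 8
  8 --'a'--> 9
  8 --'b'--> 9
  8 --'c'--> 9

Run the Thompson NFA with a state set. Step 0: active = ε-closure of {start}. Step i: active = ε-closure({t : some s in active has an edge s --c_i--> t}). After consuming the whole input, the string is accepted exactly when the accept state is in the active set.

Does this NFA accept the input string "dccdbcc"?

initial (ε-close {0}): {0,2,4}
'd' @ 1: {1,3,6}
'c' @ 2: {7,8}
'c' @ 3: {9}  [accepting]
'd' @ 4: {}  — dead — no transitions
rest 'bcc' ignored (set empty)
after full input: {}  (accept=9 not in)

Answer: REJECT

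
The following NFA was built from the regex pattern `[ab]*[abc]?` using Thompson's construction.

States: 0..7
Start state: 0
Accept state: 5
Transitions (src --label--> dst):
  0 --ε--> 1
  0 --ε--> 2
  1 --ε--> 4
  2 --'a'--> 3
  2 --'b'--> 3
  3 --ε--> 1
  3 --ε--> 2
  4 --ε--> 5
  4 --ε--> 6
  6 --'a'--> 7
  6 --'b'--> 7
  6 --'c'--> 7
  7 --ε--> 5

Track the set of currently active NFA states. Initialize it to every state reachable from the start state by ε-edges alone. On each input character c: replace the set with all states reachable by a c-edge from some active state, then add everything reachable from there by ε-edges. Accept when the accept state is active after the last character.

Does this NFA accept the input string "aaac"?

S₀ = ε-closure({0}) = {0,1,2,4,5,6}
'a' @ 1: {1,2,3,4,5,6,7}  [accepting]
'a' @ 2: {1,2,3,4,5,6,7}  [accepting]
'a' @ 3: {1,2,3,4,5,6,7}  [accepting]
'c' @ 4: {5,7}  [accepting]
end set {5,7} — state 5 in

Answer: ACCEPT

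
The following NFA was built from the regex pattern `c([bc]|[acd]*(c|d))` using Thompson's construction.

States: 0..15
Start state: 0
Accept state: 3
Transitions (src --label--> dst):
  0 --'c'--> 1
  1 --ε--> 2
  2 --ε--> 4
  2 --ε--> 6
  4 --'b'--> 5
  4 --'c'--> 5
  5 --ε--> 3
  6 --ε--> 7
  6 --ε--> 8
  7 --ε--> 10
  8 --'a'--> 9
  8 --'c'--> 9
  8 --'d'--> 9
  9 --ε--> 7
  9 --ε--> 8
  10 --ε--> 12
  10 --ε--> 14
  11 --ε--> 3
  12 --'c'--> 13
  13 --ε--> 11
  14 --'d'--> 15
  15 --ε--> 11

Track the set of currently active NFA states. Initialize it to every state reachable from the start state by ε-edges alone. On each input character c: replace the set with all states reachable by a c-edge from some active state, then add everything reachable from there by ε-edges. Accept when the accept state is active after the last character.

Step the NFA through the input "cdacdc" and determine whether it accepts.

Answer: ACCEPT

Derivation:
initial (ε-close {0}): {0}
'c' @ 1: {1,2,4,6,7,8,10,12,14}
'd' @ 2: {3,7,8,9,10,11,12,14,15}  ✓accept
'a' @ 3: {7,8,9,10,12,14}
'c' @ 4: {3,7,8,9,10,11,12,13,14}  ✓accept
'd' @ 5: {3,7,8,9,10,11,12,14,15}  ✓accept
'c' @ 6: {3,7,8,9,10,11,12,13,14}  ✓accept
end set {3,7,8,9,10,11,12,13,14} — state 3 in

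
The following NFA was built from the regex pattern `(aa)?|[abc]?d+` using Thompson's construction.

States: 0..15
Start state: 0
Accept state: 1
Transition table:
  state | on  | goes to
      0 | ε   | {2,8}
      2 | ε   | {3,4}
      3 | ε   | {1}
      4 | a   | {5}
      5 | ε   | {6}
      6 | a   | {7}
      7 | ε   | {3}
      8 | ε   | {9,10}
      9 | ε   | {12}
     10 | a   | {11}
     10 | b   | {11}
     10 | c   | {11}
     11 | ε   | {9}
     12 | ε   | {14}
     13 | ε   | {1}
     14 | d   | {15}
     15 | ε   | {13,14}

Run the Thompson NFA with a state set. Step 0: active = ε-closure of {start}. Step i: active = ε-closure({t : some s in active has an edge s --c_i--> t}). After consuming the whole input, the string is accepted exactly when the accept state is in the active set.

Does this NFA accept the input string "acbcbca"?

start: ε-closure({0}) = {0,1,2,3,4,8,9,10,12,14}
'a' @ 1: {5,6,9,11,12,14}
'c' @ 2: {}  — state set empty
rest 'bcbca' ignored (set empty)
after full input: {}  (accept=1 not in)

Answer: REJECT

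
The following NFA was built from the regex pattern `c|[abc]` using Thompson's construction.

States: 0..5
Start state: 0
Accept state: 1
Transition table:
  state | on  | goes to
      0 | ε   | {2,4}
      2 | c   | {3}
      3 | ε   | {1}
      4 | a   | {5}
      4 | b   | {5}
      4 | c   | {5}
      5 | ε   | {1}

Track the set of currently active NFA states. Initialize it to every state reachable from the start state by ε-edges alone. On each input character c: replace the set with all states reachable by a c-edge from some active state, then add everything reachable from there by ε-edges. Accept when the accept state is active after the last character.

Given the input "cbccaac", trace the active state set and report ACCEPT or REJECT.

Answer: REJECT

Trace:
start: ε-closure({0}) = {0,2,4}
'c' @ 1: {1,3,5}  (accept∈set)
'b' @ 2: {}  — dead — no transitions
rest 'ccaac' ignored (set empty)
end set {} — state 1 not in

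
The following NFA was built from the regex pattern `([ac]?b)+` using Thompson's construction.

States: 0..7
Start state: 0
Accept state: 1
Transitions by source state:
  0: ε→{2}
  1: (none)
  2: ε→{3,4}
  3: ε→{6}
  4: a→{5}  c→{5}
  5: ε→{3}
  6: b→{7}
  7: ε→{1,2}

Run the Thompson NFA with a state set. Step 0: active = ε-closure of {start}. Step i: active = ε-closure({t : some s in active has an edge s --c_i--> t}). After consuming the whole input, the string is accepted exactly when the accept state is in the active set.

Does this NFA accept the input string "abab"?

initial (ε-close {0}): {0,2,3,4,6}
'a' @ 1: {3,5,6}
'b' @ 2: {1,2,3,4,6,7}  ✓accept
'a' @ 3: {3,5,6}
'b' @ 4: {1,2,3,4,6,7}  ✓accept
end set {1,2,3,4,6,7} — state 1 in

Answer: ACCEPT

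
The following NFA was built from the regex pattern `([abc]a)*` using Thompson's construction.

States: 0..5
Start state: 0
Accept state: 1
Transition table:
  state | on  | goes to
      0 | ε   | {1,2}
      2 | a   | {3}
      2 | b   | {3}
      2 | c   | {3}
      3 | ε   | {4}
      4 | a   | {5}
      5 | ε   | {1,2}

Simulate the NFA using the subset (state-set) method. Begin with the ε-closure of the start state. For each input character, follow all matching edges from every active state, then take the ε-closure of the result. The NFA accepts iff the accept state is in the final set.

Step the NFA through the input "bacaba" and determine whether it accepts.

initial (ε-close {0}): {0,1,2}
'b' @ 1: {3,4}
'a' @ 2: {1,2,5}  [accepting]
'c' @ 3: {3,4}
'a' @ 4: {1,2,5}  [accepting]
'b' @ 5: {3,4}
'a' @ 6: {1,2,5}  [accepting]
end set {1,2,5} — state 1 in

Answer: ACCEPT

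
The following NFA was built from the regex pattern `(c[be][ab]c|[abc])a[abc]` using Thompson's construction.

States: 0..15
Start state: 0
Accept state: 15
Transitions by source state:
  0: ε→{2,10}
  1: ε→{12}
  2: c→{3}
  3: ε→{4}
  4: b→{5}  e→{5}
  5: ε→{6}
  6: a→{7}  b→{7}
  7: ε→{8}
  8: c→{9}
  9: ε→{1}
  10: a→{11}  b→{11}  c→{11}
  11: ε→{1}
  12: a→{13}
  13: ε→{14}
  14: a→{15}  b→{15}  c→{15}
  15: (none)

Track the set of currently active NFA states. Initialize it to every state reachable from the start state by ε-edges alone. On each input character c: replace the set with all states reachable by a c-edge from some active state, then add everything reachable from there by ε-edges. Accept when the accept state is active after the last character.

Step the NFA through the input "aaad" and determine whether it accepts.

Answer: REJECT

Trace:
start: ε-closure({0}) = {0,2,10}
'a' @ 1: {1,11,12}
'a' @ 2: {13,14}
'a' @ 3: {15}  (accept∈set)
'd' @ 4: {}  — dead — no transitions
after full input: {}  (accept=15 not in)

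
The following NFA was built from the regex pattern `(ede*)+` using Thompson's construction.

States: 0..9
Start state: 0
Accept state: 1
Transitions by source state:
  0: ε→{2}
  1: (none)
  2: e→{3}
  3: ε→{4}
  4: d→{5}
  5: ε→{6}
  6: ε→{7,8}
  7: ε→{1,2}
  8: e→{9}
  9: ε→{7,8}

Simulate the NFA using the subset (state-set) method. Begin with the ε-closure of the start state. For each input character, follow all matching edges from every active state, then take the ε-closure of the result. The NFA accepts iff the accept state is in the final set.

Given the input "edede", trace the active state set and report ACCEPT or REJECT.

initial (ε-close {0}): {0,2}
'e' @ 1: {3,4}
'd' @ 2: {1,2,5,6,7,8}  ✓accept
'e' @ 3: {1,2,3,4,7,8,9}  ✓accept
'd' @ 4: {1,2,5,6,7,8}  ✓accept
'e' @ 5: {1,2,3,4,7,8,9}  ✓accept
final: {1,2,3,4,7,8,9}; accept 1 in set

Answer: ACCEPT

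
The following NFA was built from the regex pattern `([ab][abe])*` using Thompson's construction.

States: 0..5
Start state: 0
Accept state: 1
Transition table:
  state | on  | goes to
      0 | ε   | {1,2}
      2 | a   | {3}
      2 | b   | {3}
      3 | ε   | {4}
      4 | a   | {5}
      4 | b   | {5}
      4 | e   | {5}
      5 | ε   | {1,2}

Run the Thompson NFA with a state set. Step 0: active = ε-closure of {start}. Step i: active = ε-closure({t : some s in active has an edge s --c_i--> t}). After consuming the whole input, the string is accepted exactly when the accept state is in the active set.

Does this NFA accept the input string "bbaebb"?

initial (ε-close {0}): {0,1,2}
'b' @ 1: {3,4}
'b' @ 2: {1,2,5}  (accept∈set)
'a' @ 3: {3,4}
'e' @ 4: {1,2,5}  (accept∈set)
'b' @ 5: {3,4}
'b' @ 6: {1,2,5}  (accept∈set)
end set {1,2,5} — state 1 in

Answer: ACCEPT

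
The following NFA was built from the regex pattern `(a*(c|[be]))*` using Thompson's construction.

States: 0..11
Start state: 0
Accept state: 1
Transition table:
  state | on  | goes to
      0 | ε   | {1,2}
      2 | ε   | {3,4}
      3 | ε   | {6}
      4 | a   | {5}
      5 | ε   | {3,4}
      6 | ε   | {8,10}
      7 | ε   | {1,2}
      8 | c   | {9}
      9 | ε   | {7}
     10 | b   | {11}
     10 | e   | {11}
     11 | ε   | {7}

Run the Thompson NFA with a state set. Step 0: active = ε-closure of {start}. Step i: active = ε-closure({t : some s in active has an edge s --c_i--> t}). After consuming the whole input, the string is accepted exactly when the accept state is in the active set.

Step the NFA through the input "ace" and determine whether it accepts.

Answer: ACCEPT

Trace:
start: ε-closure({0}) = {0,1,2,3,4,6,8,10}
'a' @ 1: {3,4,5,6,8,10}
'c' @ 2: {1,2,3,4,6,7,8,9,10}  [accepting]
'e' @ 3: {1,2,3,4,6,7,8,10,11}  [accepting]
end set {1,2,3,4,6,7,8,10,11} — state 1 in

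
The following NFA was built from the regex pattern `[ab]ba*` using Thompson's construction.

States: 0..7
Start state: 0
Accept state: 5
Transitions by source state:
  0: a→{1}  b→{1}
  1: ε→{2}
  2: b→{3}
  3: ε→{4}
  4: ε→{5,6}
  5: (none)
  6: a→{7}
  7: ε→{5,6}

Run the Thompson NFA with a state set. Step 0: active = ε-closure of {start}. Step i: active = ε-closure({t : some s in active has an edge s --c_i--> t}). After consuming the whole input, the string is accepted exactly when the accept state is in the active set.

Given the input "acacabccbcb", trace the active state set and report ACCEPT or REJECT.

start: ε-closure({0}) = {0}
'a' @ 1: {1,2}
'c' @ 2: {}  — no active states
rest 'acabccbcb' ignored (set empty)
final: {}; accept 5 not in set

Answer: REJECT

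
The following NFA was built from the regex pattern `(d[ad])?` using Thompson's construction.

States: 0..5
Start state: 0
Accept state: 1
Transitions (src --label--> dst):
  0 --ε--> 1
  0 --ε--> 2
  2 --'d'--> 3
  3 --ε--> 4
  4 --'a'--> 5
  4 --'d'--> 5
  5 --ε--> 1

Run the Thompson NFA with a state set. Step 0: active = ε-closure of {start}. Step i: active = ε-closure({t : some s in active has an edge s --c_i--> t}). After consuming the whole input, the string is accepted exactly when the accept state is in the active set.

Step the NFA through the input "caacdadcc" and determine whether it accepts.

Answer: REJECT

Derivation:
start: ε-closure({0}) = {0,1,2}
'c' @ 1: {}  — no active states
rest 'aacdadcc' ignored (set empty)
end set {} — state 1 not in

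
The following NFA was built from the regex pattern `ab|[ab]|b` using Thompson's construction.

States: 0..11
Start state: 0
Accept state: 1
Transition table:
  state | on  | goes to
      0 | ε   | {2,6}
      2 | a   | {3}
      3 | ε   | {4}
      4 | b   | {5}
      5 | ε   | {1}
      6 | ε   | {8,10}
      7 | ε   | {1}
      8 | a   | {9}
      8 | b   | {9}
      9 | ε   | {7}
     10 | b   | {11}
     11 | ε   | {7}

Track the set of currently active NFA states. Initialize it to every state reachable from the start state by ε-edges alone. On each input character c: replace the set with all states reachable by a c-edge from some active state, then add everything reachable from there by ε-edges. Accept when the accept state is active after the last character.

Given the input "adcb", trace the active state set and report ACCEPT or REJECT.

Answer: REJECT

Trace:
start: ε-closure({0}) = {0,2,6,8,10}
'a' @ 1: {1,3,4,7,9}  [accepting]
'd' @ 2: {}  — dead — no transitions
rest 'cb' ignored (set empty)
end set {} — state 1 not in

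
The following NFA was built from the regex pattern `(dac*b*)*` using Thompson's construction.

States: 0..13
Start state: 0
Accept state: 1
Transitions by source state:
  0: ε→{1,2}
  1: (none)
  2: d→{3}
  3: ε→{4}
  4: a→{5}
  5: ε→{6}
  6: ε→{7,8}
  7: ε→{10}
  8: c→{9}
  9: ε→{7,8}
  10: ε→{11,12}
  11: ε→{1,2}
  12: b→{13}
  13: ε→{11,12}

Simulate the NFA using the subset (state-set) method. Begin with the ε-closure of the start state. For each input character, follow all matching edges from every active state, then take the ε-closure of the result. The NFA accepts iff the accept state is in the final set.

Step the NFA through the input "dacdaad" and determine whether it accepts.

start: ε-closure({0}) = {0,1,2}
'd' @ 1: {3,4}
'a' @ 2: {1,2,5,6,7,8,10,11,12}  [accepting]
'c' @ 3: {1,2,7,8,9,10,11,12}  [accepting]
'd' @ 4: {3,4}
'a' @ 5: {1,2,5,6,7,8,10,11,12}  [accepting]
'a' @ 6: {}  — state set empty
rest 'd' ignored (set empty)
final: {}; accept 1 not in set

Answer: REJECT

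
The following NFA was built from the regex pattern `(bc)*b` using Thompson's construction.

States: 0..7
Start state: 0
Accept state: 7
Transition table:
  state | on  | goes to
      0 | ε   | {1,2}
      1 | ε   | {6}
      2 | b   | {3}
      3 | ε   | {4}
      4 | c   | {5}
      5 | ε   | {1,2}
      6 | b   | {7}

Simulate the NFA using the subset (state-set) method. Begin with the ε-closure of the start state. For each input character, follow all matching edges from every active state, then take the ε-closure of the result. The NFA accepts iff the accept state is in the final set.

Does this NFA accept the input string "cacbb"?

S₀ = ε-closure({0}) = {0,1,2,6}
'c' @ 1: {}  — no active states
rest 'acbb' ignored (set empty)
final: {}; accept 7 not in set

Answer: REJECT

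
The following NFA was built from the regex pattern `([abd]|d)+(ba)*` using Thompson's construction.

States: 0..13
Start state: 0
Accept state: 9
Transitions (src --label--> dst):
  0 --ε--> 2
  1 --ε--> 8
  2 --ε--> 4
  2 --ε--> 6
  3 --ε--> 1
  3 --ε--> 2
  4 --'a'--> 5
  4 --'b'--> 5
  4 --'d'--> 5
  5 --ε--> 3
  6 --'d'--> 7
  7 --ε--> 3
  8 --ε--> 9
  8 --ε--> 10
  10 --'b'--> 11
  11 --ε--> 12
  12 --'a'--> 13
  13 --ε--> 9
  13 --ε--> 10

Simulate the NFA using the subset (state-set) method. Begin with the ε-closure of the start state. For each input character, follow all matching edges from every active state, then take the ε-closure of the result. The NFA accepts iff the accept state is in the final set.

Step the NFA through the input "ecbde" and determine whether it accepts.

Answer: REJECT

Steps:
start: ε-closure({0}) = {0,2,4,6}
'e' @ 1: {}  — dead — no transitions
rest 'cbde' ignored (set empty)
end set {} — state 9 not in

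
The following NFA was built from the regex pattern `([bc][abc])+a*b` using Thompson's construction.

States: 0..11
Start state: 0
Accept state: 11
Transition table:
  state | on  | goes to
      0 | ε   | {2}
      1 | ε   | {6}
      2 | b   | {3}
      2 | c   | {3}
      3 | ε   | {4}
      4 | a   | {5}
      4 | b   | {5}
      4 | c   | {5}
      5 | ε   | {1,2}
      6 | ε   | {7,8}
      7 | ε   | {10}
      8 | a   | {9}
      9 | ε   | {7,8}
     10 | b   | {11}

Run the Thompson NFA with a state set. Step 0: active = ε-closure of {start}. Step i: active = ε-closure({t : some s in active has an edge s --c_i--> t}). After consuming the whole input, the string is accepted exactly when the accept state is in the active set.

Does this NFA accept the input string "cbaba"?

Answer: REJECT

Trace:
initial (ε-close {0}): {0,2}
'c' @ 1: {3,4}
'b' @ 2: {1,2,5,6,7,8,10}
'a' @ 3: {7,8,9,10}
'b' @ 4: {11}  (accept∈set)
'a' @ 5: {}  — dead — no transitions
after full input: {}  (accept=11 not in)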